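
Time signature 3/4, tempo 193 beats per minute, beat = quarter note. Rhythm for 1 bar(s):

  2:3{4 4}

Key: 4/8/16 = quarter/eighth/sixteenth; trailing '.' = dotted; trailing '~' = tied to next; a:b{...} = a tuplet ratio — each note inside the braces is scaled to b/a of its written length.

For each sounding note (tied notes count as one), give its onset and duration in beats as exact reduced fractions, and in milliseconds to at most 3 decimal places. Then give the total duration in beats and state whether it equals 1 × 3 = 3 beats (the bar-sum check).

1) 0.0ms=0b +466.321ms=3/2b
2) 466.321ms=3/2b +466.321ms=3/2b
Σ=3b of 3 (193bpm 3/4) — PASS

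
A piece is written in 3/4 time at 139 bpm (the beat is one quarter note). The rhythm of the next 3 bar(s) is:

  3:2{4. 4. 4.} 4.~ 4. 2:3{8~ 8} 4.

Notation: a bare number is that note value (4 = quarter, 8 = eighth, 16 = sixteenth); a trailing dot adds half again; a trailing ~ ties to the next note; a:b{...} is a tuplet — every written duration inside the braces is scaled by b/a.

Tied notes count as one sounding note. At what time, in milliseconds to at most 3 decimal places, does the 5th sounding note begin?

1. 0.0ms @ 0 + 431.655ms (1)
2. 431.655ms @ 1 + 431.655ms (1)
3. 863.309ms @ 2 + 431.655ms (1)
4. 1294.964ms @ 3 + 1294.964ms (3)
5. 2589.928ms @ 6 + 647.482ms (3/2)
6. 3237.41ms @ 15/2 + 647.482ms (3/2)

note 5 onset = 6b = 2589.928ms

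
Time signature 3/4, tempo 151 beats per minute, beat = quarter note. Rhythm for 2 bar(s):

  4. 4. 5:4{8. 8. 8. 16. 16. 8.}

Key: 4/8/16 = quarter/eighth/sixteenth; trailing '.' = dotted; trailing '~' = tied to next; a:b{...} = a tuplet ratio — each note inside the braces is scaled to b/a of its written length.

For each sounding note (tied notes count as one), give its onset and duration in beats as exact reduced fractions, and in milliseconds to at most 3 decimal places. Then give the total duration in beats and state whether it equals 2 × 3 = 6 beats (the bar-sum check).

1) 0.0ms=0b +596.026ms=3/2b
2) 596.026ms=3/2b +596.026ms=3/2b
3) 1192.053ms=3b +238.411ms=3/5b
4) 1430.464ms=18/5b +238.411ms=3/5b
5) 1668.874ms=21/5b +238.411ms=3/5b
6) 1907.285ms=24/5b +119.205ms=3/10b
7) 2026.49ms=51/10b +119.205ms=3/10b
8) 2145.695ms=27/5b +238.411ms=3/5b
Σ=6b of 6 (151bpm 3/4) — PASS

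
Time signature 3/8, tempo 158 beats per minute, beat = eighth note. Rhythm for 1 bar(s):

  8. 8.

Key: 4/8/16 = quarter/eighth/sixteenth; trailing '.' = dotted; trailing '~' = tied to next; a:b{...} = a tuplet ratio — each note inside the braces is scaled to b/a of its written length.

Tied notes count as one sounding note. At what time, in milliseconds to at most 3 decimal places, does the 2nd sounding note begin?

1. 0.0ms @ 0 + 569.62ms (3/2)
2. 569.62ms @ 3/2 + 569.62ms (3/2)

note 2 onset = 3/2b = 569.62ms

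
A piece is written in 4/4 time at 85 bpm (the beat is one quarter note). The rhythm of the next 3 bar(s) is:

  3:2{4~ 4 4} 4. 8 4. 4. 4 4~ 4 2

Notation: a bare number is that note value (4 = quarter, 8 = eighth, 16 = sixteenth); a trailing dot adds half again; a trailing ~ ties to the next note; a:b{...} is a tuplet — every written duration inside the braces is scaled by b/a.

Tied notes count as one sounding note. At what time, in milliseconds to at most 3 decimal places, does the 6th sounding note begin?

note 6 onset = 11/2b = 3882.353ms

1. 0.0ms @ 0 + 941.176ms (4/3)
2. 941.176ms @ 4/3 + 470.588ms (2/3)
3. 1411.765ms @ 2 + 1058.824ms (3/2)
4. 2470.588ms @ 7/2 + 352.941ms (1/2)
5. 2823.529ms @ 4 + 1058.824ms (3/2)
6. 3882.353ms @ 11/2 + 1058.824ms (3/2)
7. 4941.176ms @ 7 + 705.882ms (1)
8. 5647.059ms @ 8 + 1411.765ms (2)
9. 7058.824ms @ 10 + 1411.765ms (2)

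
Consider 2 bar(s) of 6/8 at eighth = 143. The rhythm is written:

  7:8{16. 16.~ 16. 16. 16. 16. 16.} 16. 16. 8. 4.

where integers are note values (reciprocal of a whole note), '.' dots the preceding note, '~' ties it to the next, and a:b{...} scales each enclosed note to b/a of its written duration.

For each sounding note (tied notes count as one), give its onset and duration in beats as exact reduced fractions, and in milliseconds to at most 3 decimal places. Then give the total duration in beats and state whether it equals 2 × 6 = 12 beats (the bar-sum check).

1) 0.0ms=0b +359.64ms=6/7b
2) 359.64ms=6/7b +719.281ms=12/7b
3) 1078.921ms=18/7b +359.64ms=6/7b
4) 1438.561ms=24/7b +359.64ms=6/7b
5) 1798.202ms=30/7b +359.64ms=6/7b
6) 2157.842ms=36/7b +359.64ms=6/7b
7) 2517.483ms=6b +314.685ms=3/4b
8) 2832.168ms=27/4b +314.685ms=3/4b
9) 3146.853ms=15/2b +629.371ms=3/2b
10) 3776.224ms=9b +1258.741ms=3b
Σ=12b of 12 (143bpm 6/8) — PASS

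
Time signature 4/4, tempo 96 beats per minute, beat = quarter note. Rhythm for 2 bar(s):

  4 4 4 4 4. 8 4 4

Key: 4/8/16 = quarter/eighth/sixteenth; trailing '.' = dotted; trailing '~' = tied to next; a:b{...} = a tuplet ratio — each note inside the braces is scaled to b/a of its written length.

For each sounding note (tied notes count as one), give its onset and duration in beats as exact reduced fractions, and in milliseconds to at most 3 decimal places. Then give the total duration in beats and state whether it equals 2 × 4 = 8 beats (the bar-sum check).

1) 0.0ms=0b +625.0ms=1b
2) 625.0ms=1b +625.0ms=1b
3) 1250.0ms=2b +625.0ms=1b
4) 1875.0ms=3b +625.0ms=1b
5) 2500.0ms=4b +937.5ms=3/2b
6) 3437.5ms=11/2b +312.5ms=1/2b
7) 3750.0ms=6b +625.0ms=1b
8) 4375.0ms=7b +625.0ms=1b
Σ=8b of 8 (96bpm 4/4) — PASS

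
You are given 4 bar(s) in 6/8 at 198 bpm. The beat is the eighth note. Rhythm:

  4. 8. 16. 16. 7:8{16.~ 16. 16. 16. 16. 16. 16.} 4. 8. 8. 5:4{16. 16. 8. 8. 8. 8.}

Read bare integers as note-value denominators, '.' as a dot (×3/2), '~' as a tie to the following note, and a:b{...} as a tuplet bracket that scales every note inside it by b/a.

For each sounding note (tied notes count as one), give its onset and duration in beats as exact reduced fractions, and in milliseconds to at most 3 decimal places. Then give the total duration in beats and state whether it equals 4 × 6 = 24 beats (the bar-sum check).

1) 0.0ms=0b +909.091ms=3b
2) 909.091ms=3b +454.545ms=3/2b
3) 1363.636ms=9/2b +227.273ms=3/4b
4) 1590.909ms=21/4b +227.273ms=3/4b
5) 1818.182ms=6b +519.481ms=12/7b
6) 2337.662ms=54/7b +259.74ms=6/7b
7) 2597.403ms=60/7b +259.74ms=6/7b
8) 2857.143ms=66/7b +259.74ms=6/7b
9) 3116.883ms=72/7b +259.74ms=6/7b
10) 3376.623ms=78/7b +259.74ms=6/7b
11) 3636.364ms=12b +909.091ms=3b
12) 4545.455ms=15b +454.545ms=3/2b
13) 5000.0ms=33/2b +454.545ms=3/2b
14) 5454.545ms=18b +181.818ms=3/5b
15) 5636.364ms=93/5b +181.818ms=3/5b
16) 5818.182ms=96/5b +363.636ms=6/5b
17) 6181.818ms=102/5b +363.636ms=6/5b
18) 6545.455ms=108/5b +363.636ms=6/5b
19) 6909.091ms=114/5b +363.636ms=6/5b
Σ=24b of 24 (198bpm 6/8) — PASS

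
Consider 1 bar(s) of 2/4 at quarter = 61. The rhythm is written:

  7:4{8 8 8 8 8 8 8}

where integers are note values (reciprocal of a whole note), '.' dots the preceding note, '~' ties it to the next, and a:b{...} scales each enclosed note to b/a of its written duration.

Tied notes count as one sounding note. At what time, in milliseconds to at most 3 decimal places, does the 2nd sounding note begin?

note 2 onset = 2/7b = 281.03ms

1. 0.0ms @ 0 + 281.03ms (2/7)
2. 281.03ms @ 2/7 + 281.03ms (2/7)
3. 562.061ms @ 4/7 + 281.03ms (2/7)
4. 843.091ms @ 6/7 + 281.03ms (2/7)
5. 1124.122ms @ 8/7 + 281.03ms (2/7)
6. 1405.152ms @ 10/7 + 281.03ms (2/7)
7. 1686.183ms @ 12/7 + 281.03ms (2/7)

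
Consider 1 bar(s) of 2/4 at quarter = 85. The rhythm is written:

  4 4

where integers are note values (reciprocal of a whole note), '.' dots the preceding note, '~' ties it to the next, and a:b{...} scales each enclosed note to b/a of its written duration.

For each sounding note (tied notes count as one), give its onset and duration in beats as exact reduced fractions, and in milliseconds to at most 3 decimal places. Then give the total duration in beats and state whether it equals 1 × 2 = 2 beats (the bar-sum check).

1) 0.0ms=0b +705.882ms=1b
2) 705.882ms=1b +705.882ms=1b
Σ=2b of 2 (85bpm 2/4) — PASS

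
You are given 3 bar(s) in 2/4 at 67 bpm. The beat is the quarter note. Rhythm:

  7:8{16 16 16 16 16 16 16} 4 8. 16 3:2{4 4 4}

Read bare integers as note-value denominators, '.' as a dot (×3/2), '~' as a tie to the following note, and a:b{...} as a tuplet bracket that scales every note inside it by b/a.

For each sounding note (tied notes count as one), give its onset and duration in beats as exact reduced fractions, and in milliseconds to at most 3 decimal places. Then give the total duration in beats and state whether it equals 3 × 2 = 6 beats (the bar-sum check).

1) 0.0ms=0b +255.864ms=2/7b
2) 255.864ms=2/7b +255.864ms=2/7b
3) 511.727ms=4/7b +255.864ms=2/7b
4) 767.591ms=6/7b +255.864ms=2/7b
5) 1023.454ms=8/7b +255.864ms=2/7b
6) 1279.318ms=10/7b +255.864ms=2/7b
7) 1535.181ms=12/7b +255.864ms=2/7b
8) 1791.045ms=2b +895.522ms=1b
9) 2686.567ms=3b +671.642ms=3/4b
10) 3358.209ms=15/4b +223.881ms=1/4b
11) 3582.09ms=4b +597.015ms=2/3b
12) 4179.104ms=14/3b +597.015ms=2/3b
13) 4776.119ms=16/3b +597.015ms=2/3b
Σ=6b of 6 (67bpm 2/4) — PASS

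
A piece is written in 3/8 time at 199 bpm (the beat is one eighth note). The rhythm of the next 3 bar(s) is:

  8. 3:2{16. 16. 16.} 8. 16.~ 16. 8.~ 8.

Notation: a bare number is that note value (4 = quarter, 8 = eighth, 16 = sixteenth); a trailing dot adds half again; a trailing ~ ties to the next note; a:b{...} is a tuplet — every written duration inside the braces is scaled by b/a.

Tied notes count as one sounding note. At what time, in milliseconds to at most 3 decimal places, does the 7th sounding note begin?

note 7 onset = 6b = 1809.045ms

1. 0.0ms @ 0 + 452.261ms (3/2)
2. 452.261ms @ 3/2 + 150.754ms (1/2)
3. 603.015ms @ 2 + 150.754ms (1/2)
4. 753.769ms @ 5/2 + 150.754ms (1/2)
5. 904.523ms @ 3 + 452.261ms (3/2)
6. 1356.784ms @ 9/2 + 452.261ms (3/2)
7. 1809.045ms @ 6 + 904.523ms (3)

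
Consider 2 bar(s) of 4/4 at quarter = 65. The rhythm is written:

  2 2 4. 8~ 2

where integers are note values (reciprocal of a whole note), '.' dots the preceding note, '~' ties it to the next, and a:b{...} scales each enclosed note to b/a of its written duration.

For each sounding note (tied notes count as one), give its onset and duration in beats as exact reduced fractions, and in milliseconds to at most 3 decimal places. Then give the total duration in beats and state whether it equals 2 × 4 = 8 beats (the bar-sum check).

1) 0.0ms=0b +1846.154ms=2b
2) 1846.154ms=2b +1846.154ms=2b
3) 3692.308ms=4b +1384.615ms=3/2b
4) 5076.923ms=11/2b +2307.692ms=5/2b
Σ=8b of 8 (65bpm 4/4) — PASS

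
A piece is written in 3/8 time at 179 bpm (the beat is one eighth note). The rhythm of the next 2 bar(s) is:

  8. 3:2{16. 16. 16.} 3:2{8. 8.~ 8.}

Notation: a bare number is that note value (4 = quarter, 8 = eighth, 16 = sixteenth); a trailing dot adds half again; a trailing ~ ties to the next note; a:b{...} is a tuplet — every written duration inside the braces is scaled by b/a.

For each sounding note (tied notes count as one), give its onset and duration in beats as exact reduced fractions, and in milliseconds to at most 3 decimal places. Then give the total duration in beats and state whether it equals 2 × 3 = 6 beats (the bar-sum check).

1) 0.0ms=0b +502.793ms=3/2b
2) 502.793ms=3/2b +167.598ms=1/2b
3) 670.391ms=2b +167.598ms=1/2b
4) 837.989ms=5/2b +167.598ms=1/2b
5) 1005.587ms=3b +335.196ms=1b
6) 1340.782ms=4b +670.391ms=2b
Σ=6b of 6 (179bpm 3/8) — PASS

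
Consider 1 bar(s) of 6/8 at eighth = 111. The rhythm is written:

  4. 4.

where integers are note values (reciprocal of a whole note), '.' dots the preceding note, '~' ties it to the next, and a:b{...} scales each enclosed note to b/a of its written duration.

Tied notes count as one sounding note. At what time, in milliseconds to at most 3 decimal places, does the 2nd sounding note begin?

note 2 onset = 3b = 1621.622ms

1. 0.0ms @ 0 + 1621.622ms (3)
2. 1621.622ms @ 3 + 1621.622ms (3)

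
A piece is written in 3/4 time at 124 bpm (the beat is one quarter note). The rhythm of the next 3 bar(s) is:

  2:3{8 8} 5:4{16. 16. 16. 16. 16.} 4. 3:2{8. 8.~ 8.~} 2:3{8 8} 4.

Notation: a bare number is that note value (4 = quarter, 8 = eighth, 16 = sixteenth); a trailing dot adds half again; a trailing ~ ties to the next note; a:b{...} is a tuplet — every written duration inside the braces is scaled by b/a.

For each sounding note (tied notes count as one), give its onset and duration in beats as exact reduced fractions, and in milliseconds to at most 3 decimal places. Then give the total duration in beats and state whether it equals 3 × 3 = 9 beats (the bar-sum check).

1) 0.0ms=0b +362.903ms=3/4b
2) 362.903ms=3/4b +362.903ms=3/4b
3) 725.806ms=3/2b +145.161ms=3/10b
4) 870.968ms=9/5b +145.161ms=3/10b
5) 1016.129ms=21/10b +145.161ms=3/10b
6) 1161.29ms=12/5b +145.161ms=3/10b
7) 1306.452ms=27/10b +145.161ms=3/10b
8) 1451.613ms=3b +725.806ms=3/2b
9) 2177.419ms=9/2b +241.935ms=1/2b
10) 2419.355ms=5b +846.774ms=7/4b
11) 3266.129ms=27/4b +362.903ms=3/4b
12) 3629.032ms=15/2b +725.806ms=3/2b
Σ=9b of 9 (124bpm 3/4) — PASS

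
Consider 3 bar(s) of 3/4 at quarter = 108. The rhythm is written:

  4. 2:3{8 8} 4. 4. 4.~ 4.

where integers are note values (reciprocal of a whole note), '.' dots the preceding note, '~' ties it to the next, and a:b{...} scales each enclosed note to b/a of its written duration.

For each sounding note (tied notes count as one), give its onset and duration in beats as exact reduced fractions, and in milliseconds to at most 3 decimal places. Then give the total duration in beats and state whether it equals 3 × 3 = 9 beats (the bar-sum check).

1) 0.0ms=0b +833.333ms=3/2b
2) 833.333ms=3/2b +416.667ms=3/4b
3) 1250.0ms=9/4b +416.667ms=3/4b
4) 1666.667ms=3b +833.333ms=3/2b
5) 2500.0ms=9/2b +833.333ms=3/2b
6) 3333.333ms=6b +1666.667ms=3b
Σ=9b of 9 (108bpm 3/4) — PASS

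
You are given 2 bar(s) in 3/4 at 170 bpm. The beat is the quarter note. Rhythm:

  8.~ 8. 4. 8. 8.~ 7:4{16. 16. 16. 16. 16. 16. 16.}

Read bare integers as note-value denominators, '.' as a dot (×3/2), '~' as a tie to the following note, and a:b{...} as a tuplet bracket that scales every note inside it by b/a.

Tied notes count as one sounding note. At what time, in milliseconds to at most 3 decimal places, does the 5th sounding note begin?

note 5 onset = 33/7b = 1663.866ms

1. 0.0ms @ 0 + 529.412ms (3/2)
2. 529.412ms @ 3/2 + 529.412ms (3/2)
3. 1058.824ms @ 3 + 264.706ms (3/4)
4. 1323.529ms @ 15/4 + 340.336ms (27/28)
5. 1663.866ms @ 33/7 + 75.63ms (3/14)
6. 1739.496ms @ 69/14 + 75.63ms (3/14)
7. 1815.126ms @ 36/7 + 75.63ms (3/14)
8. 1890.756ms @ 75/14 + 75.63ms (3/14)
9. 1966.387ms @ 39/7 + 75.63ms (3/14)
10. 2042.017ms @ 81/14 + 75.63ms (3/14)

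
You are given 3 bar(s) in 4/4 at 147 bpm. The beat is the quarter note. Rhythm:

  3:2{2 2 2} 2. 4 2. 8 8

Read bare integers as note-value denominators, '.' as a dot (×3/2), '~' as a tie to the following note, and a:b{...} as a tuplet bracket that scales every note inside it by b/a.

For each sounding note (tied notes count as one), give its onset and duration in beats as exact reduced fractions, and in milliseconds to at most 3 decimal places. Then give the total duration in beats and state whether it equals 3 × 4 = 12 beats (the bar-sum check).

1) 0.0ms=0b +544.218ms=4/3b
2) 544.218ms=4/3b +544.218ms=4/3b
3) 1088.435ms=8/3b +544.218ms=4/3b
4) 1632.653ms=4b +1224.49ms=3b
5) 2857.143ms=7b +408.163ms=1b
6) 3265.306ms=8b +1224.49ms=3b
7) 4489.796ms=11b +204.082ms=1/2b
8) 4693.878ms=23/2b +204.082ms=1/2b
Σ=12b of 12 (147bpm 4/4) — PASS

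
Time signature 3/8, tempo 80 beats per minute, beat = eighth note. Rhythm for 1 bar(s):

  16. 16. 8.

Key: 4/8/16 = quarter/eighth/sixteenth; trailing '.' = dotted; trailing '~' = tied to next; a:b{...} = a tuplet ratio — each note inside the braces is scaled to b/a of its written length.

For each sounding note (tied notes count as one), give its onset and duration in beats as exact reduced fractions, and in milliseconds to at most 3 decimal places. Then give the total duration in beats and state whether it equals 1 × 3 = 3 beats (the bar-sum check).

1) 0.0ms=0b +562.5ms=3/4b
2) 562.5ms=3/4b +562.5ms=3/4b
3) 1125.0ms=3/2b +1125.0ms=3/2b
Σ=3b of 3 (80bpm 3/8) — PASS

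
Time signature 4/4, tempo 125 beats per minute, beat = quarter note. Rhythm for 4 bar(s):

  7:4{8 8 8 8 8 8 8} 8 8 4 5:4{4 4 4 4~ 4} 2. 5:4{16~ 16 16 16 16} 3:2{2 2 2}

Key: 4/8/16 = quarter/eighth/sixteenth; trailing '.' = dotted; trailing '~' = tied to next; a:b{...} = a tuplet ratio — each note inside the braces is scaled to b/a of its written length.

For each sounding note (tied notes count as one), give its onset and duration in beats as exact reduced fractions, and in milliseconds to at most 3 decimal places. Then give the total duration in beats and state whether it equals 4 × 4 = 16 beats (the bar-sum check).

1) 0.0ms=0b +137.143ms=2/7b
2) 137.143ms=2/7b +137.143ms=2/7b
3) 274.286ms=4/7b +137.143ms=2/7b
4) 411.429ms=6/7b +137.143ms=2/7b
5) 548.571ms=8/7b +137.143ms=2/7b
6) 685.714ms=10/7b +137.143ms=2/7b
7) 822.857ms=12/7b +137.143ms=2/7b
8) 960.0ms=2b +240.0ms=1/2b
9) 1200.0ms=5/2b +240.0ms=1/2b
10) 1440.0ms=3b +480.0ms=1b
11) 1920.0ms=4b +384.0ms=4/5b
12) 2304.0ms=24/5b +384.0ms=4/5b
13) 2688.0ms=28/5b +384.0ms=4/5b
14) 3072.0ms=32/5b +768.0ms=8/5b
15) 3840.0ms=8b +1440.0ms=3b
16) 5280.0ms=11b +192.0ms=2/5b
17) 5472.0ms=57/5b +96.0ms=1/5b
18) 5568.0ms=58/5b +96.0ms=1/5b
19) 5664.0ms=59/5b +96.0ms=1/5b
20) 5760.0ms=12b +640.0ms=4/3b
21) 6400.0ms=40/3b +640.0ms=4/3b
22) 7040.0ms=44/3b +640.0ms=4/3b
Σ=16b of 16 (125bpm 4/4) — PASS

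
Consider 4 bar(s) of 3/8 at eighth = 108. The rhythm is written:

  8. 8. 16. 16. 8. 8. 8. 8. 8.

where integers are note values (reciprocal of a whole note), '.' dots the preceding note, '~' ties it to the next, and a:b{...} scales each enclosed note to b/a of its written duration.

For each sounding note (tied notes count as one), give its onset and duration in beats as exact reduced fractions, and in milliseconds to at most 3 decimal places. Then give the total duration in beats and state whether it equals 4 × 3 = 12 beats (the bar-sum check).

1) 0.0ms=0b +833.333ms=3/2b
2) 833.333ms=3/2b +833.333ms=3/2b
3) 1666.667ms=3b +416.667ms=3/4b
4) 2083.333ms=15/4b +416.667ms=3/4b
5) 2500.0ms=9/2b +833.333ms=3/2b
6) 3333.333ms=6b +833.333ms=3/2b
7) 4166.667ms=15/2b +833.333ms=3/2b
8) 5000.0ms=9b +833.333ms=3/2b
9) 5833.333ms=21/2b +833.333ms=3/2b
Σ=12b of 12 (108bpm 3/8) — PASS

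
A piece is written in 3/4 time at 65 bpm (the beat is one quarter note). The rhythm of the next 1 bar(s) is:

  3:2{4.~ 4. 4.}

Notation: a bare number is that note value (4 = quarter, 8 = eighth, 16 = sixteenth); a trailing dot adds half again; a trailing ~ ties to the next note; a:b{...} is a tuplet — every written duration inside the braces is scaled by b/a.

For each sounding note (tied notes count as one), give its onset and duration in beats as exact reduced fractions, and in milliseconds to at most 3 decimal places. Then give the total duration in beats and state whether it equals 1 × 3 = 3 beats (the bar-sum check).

1) 0.0ms=0b +1846.154ms=2b
2) 1846.154ms=2b +923.077ms=1b
Σ=3b of 3 (65bpm 3/4) — PASS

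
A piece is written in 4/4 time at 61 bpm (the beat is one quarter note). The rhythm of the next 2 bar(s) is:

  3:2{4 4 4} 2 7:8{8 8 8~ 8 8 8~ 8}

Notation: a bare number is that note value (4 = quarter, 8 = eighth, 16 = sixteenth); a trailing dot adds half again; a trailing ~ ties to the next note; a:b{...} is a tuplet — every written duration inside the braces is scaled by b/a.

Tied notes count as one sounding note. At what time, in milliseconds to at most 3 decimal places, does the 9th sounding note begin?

1. 0.0ms @ 0 + 655.738ms (2/3)
2. 655.738ms @ 2/3 + 655.738ms (2/3)
3. 1311.475ms @ 4/3 + 655.738ms (2/3)
4. 1967.213ms @ 2 + 1967.213ms (2)
5. 3934.426ms @ 4 + 562.061ms (4/7)
6. 4496.487ms @ 32/7 + 562.061ms (4/7)
7. 5058.548ms @ 36/7 + 1124.122ms (8/7)
8. 6182.67ms @ 44/7 + 562.061ms (4/7)
9. 6744.731ms @ 48/7 + 1124.122ms (8/7)

note 9 onset = 48/7b = 6744.731ms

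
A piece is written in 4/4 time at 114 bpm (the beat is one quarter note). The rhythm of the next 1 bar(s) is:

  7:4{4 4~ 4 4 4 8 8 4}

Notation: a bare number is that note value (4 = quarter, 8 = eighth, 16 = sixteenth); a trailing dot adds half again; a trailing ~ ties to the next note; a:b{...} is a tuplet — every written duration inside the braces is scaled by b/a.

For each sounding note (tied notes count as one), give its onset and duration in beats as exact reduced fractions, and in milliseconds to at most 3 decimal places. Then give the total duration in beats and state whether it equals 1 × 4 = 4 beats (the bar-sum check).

1) 0.0ms=0b +300.752ms=4/7b
2) 300.752ms=4/7b +601.504ms=8/7b
3) 902.256ms=12/7b +300.752ms=4/7b
4) 1203.008ms=16/7b +300.752ms=4/7b
5) 1503.759ms=20/7b +150.376ms=2/7b
6) 1654.135ms=22/7b +150.376ms=2/7b
7) 1804.511ms=24/7b +300.752ms=4/7b
Σ=4b of 4 (114bpm 4/4) — PASS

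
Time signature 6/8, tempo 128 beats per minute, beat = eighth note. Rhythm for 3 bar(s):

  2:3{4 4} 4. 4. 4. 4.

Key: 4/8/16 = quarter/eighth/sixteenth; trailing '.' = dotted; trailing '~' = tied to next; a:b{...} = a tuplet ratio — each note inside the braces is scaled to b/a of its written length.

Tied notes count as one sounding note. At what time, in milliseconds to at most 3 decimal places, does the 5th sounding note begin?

note 5 onset = 12b = 5625.0ms

1. 0.0ms @ 0 + 1406.25ms (3)
2. 1406.25ms @ 3 + 1406.25ms (3)
3. 2812.5ms @ 6 + 1406.25ms (3)
4. 4218.75ms @ 9 + 1406.25ms (3)
5. 5625.0ms @ 12 + 1406.25ms (3)
6. 7031.25ms @ 15 + 1406.25ms (3)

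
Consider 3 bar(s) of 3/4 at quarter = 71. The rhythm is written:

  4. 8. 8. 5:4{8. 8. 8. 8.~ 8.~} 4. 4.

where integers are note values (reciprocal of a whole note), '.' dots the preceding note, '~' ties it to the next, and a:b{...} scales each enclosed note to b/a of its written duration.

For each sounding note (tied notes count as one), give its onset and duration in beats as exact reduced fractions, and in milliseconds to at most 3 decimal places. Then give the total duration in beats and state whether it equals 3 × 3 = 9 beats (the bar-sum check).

1) 0.0ms=0b +1267.606ms=3/2b
2) 1267.606ms=3/2b +633.803ms=3/4b
3) 1901.408ms=9/4b +633.803ms=3/4b
4) 2535.211ms=3b +507.042ms=3/5b
5) 3042.254ms=18/5b +507.042ms=3/5b
6) 3549.296ms=21/5b +507.042ms=3/5b
7) 4056.338ms=24/5b +2281.69ms=27/10b
8) 6338.028ms=15/2b +1267.606ms=3/2b
Σ=9b of 9 (71bpm 3/4) — PASS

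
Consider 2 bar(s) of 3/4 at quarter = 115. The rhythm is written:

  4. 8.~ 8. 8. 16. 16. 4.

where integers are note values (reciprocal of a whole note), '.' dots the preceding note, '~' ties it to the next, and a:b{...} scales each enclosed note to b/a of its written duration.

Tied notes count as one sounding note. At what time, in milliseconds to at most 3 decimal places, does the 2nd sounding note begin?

note 2 onset = 3/2b = 782.609ms

1. 0.0ms @ 0 + 782.609ms (3/2)
2. 782.609ms @ 3/2 + 782.609ms (3/2)
3. 1565.217ms @ 3 + 391.304ms (3/4)
4. 1956.522ms @ 15/4 + 195.652ms (3/8)
5. 2152.174ms @ 33/8 + 195.652ms (3/8)
6. 2347.826ms @ 9/2 + 782.609ms (3/2)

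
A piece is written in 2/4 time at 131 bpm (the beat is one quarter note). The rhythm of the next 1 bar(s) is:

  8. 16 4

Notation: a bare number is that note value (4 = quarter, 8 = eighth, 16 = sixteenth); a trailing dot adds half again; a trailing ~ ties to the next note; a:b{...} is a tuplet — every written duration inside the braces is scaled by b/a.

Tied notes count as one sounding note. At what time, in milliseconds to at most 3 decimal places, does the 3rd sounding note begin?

1. 0.0ms @ 0 + 343.511ms (3/4)
2. 343.511ms @ 3/4 + 114.504ms (1/4)
3. 458.015ms @ 1 + 458.015ms (1)

note 3 onset = 1b = 458.015ms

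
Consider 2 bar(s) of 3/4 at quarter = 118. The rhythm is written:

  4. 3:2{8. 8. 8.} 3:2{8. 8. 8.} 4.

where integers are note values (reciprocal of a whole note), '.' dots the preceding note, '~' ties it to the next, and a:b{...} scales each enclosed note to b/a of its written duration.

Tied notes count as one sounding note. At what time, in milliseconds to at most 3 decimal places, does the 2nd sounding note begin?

note 2 onset = 3/2b = 762.712ms

1. 0.0ms @ 0 + 762.712ms (3/2)
2. 762.712ms @ 3/2 + 254.237ms (1/2)
3. 1016.949ms @ 2 + 254.237ms (1/2)
4. 1271.186ms @ 5/2 + 254.237ms (1/2)
5. 1525.424ms @ 3 + 254.237ms (1/2)
6. 1779.661ms @ 7/2 + 254.237ms (1/2)
7. 2033.898ms @ 4 + 254.237ms (1/2)
8. 2288.136ms @ 9/2 + 762.712ms (3/2)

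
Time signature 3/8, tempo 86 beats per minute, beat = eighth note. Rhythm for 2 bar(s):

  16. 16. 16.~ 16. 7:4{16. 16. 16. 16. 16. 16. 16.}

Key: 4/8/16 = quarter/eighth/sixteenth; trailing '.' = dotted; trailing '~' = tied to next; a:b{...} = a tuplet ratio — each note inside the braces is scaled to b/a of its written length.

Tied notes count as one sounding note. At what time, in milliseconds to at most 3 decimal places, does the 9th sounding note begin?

note 9 onset = 36/7b = 3588.04ms

1. 0.0ms @ 0 + 523.256ms (3/4)
2. 523.256ms @ 3/4 + 523.256ms (3/4)
3. 1046.512ms @ 3/2 + 1046.512ms (3/2)
4. 2093.023ms @ 3 + 299.003ms (3/7)
5. 2392.027ms @ 24/7 + 299.003ms (3/7)
6. 2691.03ms @ 27/7 + 299.003ms (3/7)
7. 2990.033ms @ 30/7 + 299.003ms (3/7)
8. 3289.037ms @ 33/7 + 299.003ms (3/7)
9. 3588.04ms @ 36/7 + 299.003ms (3/7)
10. 3887.043ms @ 39/7 + 299.003ms (3/7)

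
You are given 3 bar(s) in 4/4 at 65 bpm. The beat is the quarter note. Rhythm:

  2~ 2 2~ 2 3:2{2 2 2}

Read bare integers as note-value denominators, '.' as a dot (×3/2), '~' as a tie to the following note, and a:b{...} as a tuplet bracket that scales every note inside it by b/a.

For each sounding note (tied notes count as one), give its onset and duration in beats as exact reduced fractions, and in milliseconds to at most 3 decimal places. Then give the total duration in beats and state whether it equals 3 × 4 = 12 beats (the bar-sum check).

1) 0.0ms=0b +3692.308ms=4b
2) 3692.308ms=4b +3692.308ms=4b
3) 7384.615ms=8b +1230.769ms=4/3b
4) 8615.385ms=28/3b +1230.769ms=4/3b
5) 9846.154ms=32/3b +1230.769ms=4/3b
Σ=12b of 12 (65bpm 4/4) — PASS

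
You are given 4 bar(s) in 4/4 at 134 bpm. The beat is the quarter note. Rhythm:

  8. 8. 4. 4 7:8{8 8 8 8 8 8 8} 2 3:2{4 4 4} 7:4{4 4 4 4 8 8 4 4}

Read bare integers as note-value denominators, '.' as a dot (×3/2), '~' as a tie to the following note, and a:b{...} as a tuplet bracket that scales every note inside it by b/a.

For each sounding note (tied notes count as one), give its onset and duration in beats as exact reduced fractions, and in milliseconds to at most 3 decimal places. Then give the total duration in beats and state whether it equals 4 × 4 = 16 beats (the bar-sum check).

1) 0.0ms=0b +335.821ms=3/4b
2) 335.821ms=3/4b +335.821ms=3/4b
3) 671.642ms=3/2b +671.642ms=3/2b
4) 1343.284ms=3b +447.761ms=1b
5) 1791.045ms=4b +255.864ms=4/7b
6) 2046.908ms=32/7b +255.864ms=4/7b
7) 2302.772ms=36/7b +255.864ms=4/7b
8) 2558.635ms=40/7b +255.864ms=4/7b
9) 2814.499ms=44/7b +255.864ms=4/7b
10) 3070.362ms=48/7b +255.864ms=4/7b
11) 3326.226ms=52/7b +255.864ms=4/7b
12) 3582.09ms=8b +895.522ms=2b
13) 4477.612ms=10b +298.507ms=2/3b
14) 4776.119ms=32/3b +298.507ms=2/3b
15) 5074.627ms=34/3b +298.507ms=2/3b
16) 5373.134ms=12b +255.864ms=4/7b
17) 5628.998ms=88/7b +255.864ms=4/7b
18) 5884.861ms=92/7b +255.864ms=4/7b
19) 6140.725ms=96/7b +255.864ms=4/7b
20) 6396.588ms=100/7b +127.932ms=2/7b
21) 6524.52ms=102/7b +127.932ms=2/7b
22) 6652.452ms=104/7b +255.864ms=4/7b
23) 6908.316ms=108/7b +255.864ms=4/7b
Σ=16b of 16 (134bpm 4/4) — PASS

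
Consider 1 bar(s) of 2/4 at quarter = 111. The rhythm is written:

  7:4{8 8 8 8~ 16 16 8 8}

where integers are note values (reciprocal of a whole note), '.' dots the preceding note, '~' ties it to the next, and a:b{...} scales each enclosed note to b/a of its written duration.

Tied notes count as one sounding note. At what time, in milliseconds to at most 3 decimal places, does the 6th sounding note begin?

note 6 onset = 10/7b = 772.201ms

1. 0.0ms @ 0 + 154.44ms (2/7)
2. 154.44ms @ 2/7 + 154.44ms (2/7)
3. 308.88ms @ 4/7 + 154.44ms (2/7)
4. 463.32ms @ 6/7 + 231.66ms (3/7)
5. 694.981ms @ 9/7 + 77.22ms (1/7)
6. 772.201ms @ 10/7 + 154.44ms (2/7)
7. 926.641ms @ 12/7 + 154.44ms (2/7)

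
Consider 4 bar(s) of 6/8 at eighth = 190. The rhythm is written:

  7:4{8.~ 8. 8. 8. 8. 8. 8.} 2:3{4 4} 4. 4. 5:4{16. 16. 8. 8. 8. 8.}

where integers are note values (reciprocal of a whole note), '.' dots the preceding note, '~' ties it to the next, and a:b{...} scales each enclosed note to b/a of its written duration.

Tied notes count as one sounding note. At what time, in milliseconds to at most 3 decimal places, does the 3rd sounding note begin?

1. 0.0ms @ 0 + 541.353ms (12/7)
2. 541.353ms @ 12/7 + 270.677ms (6/7)
3. 812.03ms @ 18/7 + 270.677ms (6/7)
4. 1082.707ms @ 24/7 + 270.677ms (6/7)
5. 1353.383ms @ 30/7 + 270.677ms (6/7)
6. 1624.06ms @ 36/7 + 270.677ms (6/7)
7. 1894.737ms @ 6 + 947.368ms (3)
8. 2842.105ms @ 9 + 947.368ms (3)
9. 3789.474ms @ 12 + 947.368ms (3)
10. 4736.842ms @ 15 + 947.368ms (3)
11. 5684.211ms @ 18 + 189.474ms (3/5)
12. 5873.684ms @ 93/5 + 189.474ms (3/5)
13. 6063.158ms @ 96/5 + 378.947ms (6/5)
14. 6442.105ms @ 102/5 + 378.947ms (6/5)
15. 6821.053ms @ 108/5 + 378.947ms (6/5)
16. 7200.0ms @ 114/5 + 378.947ms (6/5)

note 3 onset = 18/7b = 812.03ms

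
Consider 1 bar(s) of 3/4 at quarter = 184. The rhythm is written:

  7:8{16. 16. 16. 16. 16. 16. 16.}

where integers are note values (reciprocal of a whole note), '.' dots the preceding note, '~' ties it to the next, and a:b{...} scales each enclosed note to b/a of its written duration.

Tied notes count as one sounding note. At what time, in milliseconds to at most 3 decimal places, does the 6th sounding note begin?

1. 0.0ms @ 0 + 139.752ms (3/7)
2. 139.752ms @ 3/7 + 139.752ms (3/7)
3. 279.503ms @ 6/7 + 139.752ms (3/7)
4. 419.255ms @ 9/7 + 139.752ms (3/7)
5. 559.006ms @ 12/7 + 139.752ms (3/7)
6. 698.758ms @ 15/7 + 139.752ms (3/7)
7. 838.509ms @ 18/7 + 139.752ms (3/7)

note 6 onset = 15/7b = 698.758ms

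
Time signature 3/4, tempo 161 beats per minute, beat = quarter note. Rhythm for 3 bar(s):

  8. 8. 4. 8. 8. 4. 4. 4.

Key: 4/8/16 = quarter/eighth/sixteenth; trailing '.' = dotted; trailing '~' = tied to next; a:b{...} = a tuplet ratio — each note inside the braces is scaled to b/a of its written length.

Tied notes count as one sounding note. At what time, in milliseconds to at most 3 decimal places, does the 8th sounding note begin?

note 8 onset = 15/2b = 2795.031ms

1. 0.0ms @ 0 + 279.503ms (3/4)
2. 279.503ms @ 3/4 + 279.503ms (3/4)
3. 559.006ms @ 3/2 + 559.006ms (3/2)
4. 1118.012ms @ 3 + 279.503ms (3/4)
5. 1397.516ms @ 15/4 + 279.503ms (3/4)
6. 1677.019ms @ 9/2 + 559.006ms (3/2)
7. 2236.025ms @ 6 + 559.006ms (3/2)
8. 2795.031ms @ 15/2 + 559.006ms (3/2)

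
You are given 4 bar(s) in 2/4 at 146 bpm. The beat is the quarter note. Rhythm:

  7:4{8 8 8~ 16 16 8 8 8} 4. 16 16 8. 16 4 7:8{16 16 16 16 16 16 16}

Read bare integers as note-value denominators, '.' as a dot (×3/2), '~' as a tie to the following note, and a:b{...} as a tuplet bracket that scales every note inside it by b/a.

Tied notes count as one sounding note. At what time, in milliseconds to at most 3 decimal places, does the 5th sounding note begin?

note 5 onset = 8/7b = 469.667ms

1. 0.0ms @ 0 + 117.417ms (2/7)
2. 117.417ms @ 2/7 + 117.417ms (2/7)
3. 234.834ms @ 4/7 + 176.125ms (3/7)
4. 410.959ms @ 1 + 58.708ms (1/7)
5. 469.667ms @ 8/7 + 117.417ms (2/7)
6. 587.084ms @ 10/7 + 117.417ms (2/7)
7. 704.501ms @ 12/7 + 117.417ms (2/7)
8. 821.918ms @ 2 + 616.438ms (3/2)
9. 1438.356ms @ 7/2 + 102.74ms (1/4)
10. 1541.096ms @ 15/4 + 102.74ms (1/4)
11. 1643.836ms @ 4 + 308.219ms (3/4)
12. 1952.055ms @ 19/4 + 102.74ms (1/4)
13. 2054.795ms @ 5 + 410.959ms (1)
14. 2465.753ms @ 6 + 117.417ms (2/7)
15. 2583.17ms @ 44/7 + 117.417ms (2/7)
16. 2700.587ms @ 46/7 + 117.417ms (2/7)
17. 2818.004ms @ 48/7 + 117.417ms (2/7)
18. 2935.421ms @ 50/7 + 117.417ms (2/7)
19. 3052.838ms @ 52/7 + 117.417ms (2/7)
20. 3170.254ms @ 54/7 + 117.417ms (2/7)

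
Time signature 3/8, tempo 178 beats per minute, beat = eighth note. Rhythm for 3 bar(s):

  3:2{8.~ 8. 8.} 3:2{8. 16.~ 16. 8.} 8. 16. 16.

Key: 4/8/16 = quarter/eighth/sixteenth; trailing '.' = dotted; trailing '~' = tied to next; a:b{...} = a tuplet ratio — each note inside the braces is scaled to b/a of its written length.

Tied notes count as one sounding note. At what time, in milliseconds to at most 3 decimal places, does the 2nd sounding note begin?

1. 0.0ms @ 0 + 674.157ms (2)
2. 674.157ms @ 2 + 337.079ms (1)
3. 1011.236ms @ 3 + 337.079ms (1)
4. 1348.315ms @ 4 + 337.079ms (1)
5. 1685.393ms @ 5 + 337.079ms (1)
6. 2022.472ms @ 6 + 505.618ms (3/2)
7. 2528.09ms @ 15/2 + 252.809ms (3/4)
8. 2780.899ms @ 33/4 + 252.809ms (3/4)

note 2 onset = 2b = 674.157ms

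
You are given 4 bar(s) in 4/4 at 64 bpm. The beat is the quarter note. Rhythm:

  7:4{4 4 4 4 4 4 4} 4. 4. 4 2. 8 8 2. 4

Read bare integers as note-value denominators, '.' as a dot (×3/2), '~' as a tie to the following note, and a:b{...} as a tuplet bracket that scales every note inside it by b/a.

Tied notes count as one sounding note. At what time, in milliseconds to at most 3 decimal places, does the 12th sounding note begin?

note 12 onset = 11b = 10312.5ms

1. 0.0ms @ 0 + 535.714ms (4/7)
2. 535.714ms @ 4/7 + 535.714ms (4/7)
3. 1071.429ms @ 8/7 + 535.714ms (4/7)
4. 1607.143ms @ 12/7 + 535.714ms (4/7)
5. 2142.857ms @ 16/7 + 535.714ms (4/7)
6. 2678.571ms @ 20/7 + 535.714ms (4/7)
7. 3214.286ms @ 24/7 + 535.714ms (4/7)
8. 3750.0ms @ 4 + 1406.25ms (3/2)
9. 5156.25ms @ 11/2 + 1406.25ms (3/2)
10. 6562.5ms @ 7 + 937.5ms (1)
11. 7500.0ms @ 8 + 2812.5ms (3)
12. 10312.5ms @ 11 + 468.75ms (1/2)
13. 10781.25ms @ 23/2 + 468.75ms (1/2)
14. 11250.0ms @ 12 + 2812.5ms (3)
15. 14062.5ms @ 15 + 937.5ms (1)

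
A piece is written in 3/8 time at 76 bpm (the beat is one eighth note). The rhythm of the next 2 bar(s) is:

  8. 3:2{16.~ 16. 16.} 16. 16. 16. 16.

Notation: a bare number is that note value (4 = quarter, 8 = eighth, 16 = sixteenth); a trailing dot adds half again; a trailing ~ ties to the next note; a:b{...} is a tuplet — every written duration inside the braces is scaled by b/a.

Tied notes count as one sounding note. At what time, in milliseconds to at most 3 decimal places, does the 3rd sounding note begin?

1. 0.0ms @ 0 + 1184.211ms (3/2)
2. 1184.211ms @ 3/2 + 789.474ms (1)
3. 1973.684ms @ 5/2 + 394.737ms (1/2)
4. 2368.421ms @ 3 + 592.105ms (3/4)
5. 2960.526ms @ 15/4 + 592.105ms (3/4)
6. 3552.632ms @ 9/2 + 592.105ms (3/4)
7. 4144.737ms @ 21/4 + 592.105ms (3/4)

note 3 onset = 5/2b = 1973.684ms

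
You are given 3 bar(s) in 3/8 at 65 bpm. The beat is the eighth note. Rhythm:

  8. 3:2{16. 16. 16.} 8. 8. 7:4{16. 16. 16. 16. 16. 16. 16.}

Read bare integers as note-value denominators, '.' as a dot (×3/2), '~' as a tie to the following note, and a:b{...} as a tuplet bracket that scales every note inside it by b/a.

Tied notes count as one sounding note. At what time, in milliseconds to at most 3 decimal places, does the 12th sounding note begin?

1. 0.0ms @ 0 + 1384.615ms (3/2)
2. 1384.615ms @ 3/2 + 461.538ms (1/2)
3. 1846.154ms @ 2 + 461.538ms (1/2)
4. 2307.692ms @ 5/2 + 461.538ms (1/2)
5. 2769.231ms @ 3 + 1384.615ms (3/2)
6. 4153.846ms @ 9/2 + 1384.615ms (3/2)
7. 5538.462ms @ 6 + 395.604ms (3/7)
8. 5934.066ms @ 45/7 + 395.604ms (3/7)
9. 6329.67ms @ 48/7 + 395.604ms (3/7)
10. 6725.275ms @ 51/7 + 395.604ms (3/7)
11. 7120.879ms @ 54/7 + 395.604ms (3/7)
12. 7516.484ms @ 57/7 + 395.604ms (3/7)
13. 7912.088ms @ 60/7 + 395.604ms (3/7)

note 12 onset = 57/7b = 7516.484ms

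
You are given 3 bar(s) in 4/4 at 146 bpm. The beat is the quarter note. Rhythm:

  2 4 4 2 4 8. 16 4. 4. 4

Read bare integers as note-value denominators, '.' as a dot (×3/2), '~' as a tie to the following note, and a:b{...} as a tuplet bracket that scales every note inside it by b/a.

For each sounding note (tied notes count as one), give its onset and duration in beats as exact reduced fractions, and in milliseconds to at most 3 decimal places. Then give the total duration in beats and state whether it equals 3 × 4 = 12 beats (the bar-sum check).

1) 0.0ms=0b +821.918ms=2b
2) 821.918ms=2b +410.959ms=1b
3) 1232.877ms=3b +410.959ms=1b
4) 1643.836ms=4b +821.918ms=2b
5) 2465.753ms=6b +410.959ms=1b
6) 2876.712ms=7b +308.219ms=3/4b
7) 3184.932ms=31/4b +102.74ms=1/4b
8) 3287.671ms=8b +616.438ms=3/2b
9) 3904.11ms=19/2b +616.438ms=3/2b
10) 4520.548ms=11b +410.959ms=1b
Σ=12b of 12 (146bpm 4/4) — PASS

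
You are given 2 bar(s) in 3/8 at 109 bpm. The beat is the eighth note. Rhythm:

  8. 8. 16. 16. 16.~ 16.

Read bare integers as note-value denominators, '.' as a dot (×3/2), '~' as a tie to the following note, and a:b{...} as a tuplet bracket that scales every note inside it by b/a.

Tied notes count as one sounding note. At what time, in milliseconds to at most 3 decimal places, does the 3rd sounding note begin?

note 3 onset = 3b = 1651.376ms

1. 0.0ms @ 0 + 825.688ms (3/2)
2. 825.688ms @ 3/2 + 825.688ms (3/2)
3. 1651.376ms @ 3 + 412.844ms (3/4)
4. 2064.22ms @ 15/4 + 412.844ms (3/4)
5. 2477.064ms @ 9/2 + 825.688ms (3/2)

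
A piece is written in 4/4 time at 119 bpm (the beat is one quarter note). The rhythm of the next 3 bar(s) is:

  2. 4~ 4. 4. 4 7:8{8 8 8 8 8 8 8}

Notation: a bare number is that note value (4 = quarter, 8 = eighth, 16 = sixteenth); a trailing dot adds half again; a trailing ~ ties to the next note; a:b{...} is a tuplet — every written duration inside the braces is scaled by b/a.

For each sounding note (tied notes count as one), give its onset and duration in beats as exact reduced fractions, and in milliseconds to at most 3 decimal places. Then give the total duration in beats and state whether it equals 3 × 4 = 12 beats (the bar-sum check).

1) 0.0ms=0b +1512.605ms=3b
2) 1512.605ms=3b +1260.504ms=5/2b
3) 2773.109ms=11/2b +756.303ms=3/2b
4) 3529.412ms=7b +504.202ms=1b
5) 4033.613ms=8b +288.115ms=4/7b
6) 4321.729ms=60/7b +288.115ms=4/7b
7) 4609.844ms=64/7b +288.115ms=4/7b
8) 4897.959ms=68/7b +288.115ms=4/7b
9) 5186.074ms=72/7b +288.115ms=4/7b
10) 5474.19ms=76/7b +288.115ms=4/7b
11) 5762.305ms=80/7b +288.115ms=4/7b
Σ=12b of 12 (119bpm 4/4) — PASS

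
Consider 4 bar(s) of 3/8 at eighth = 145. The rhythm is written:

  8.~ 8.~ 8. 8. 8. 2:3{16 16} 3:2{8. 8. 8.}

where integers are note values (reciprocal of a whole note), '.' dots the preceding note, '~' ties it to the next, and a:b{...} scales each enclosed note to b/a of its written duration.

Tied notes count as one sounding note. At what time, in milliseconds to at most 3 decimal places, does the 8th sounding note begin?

note 8 onset = 11b = 4551.724ms

1. 0.0ms @ 0 + 1862.069ms (9/2)
2. 1862.069ms @ 9/2 + 620.69ms (3/2)
3. 2482.759ms @ 6 + 620.69ms (3/2)
4. 3103.448ms @ 15/2 + 310.345ms (3/4)
5. 3413.793ms @ 33/4 + 310.345ms (3/4)
6. 3724.138ms @ 9 + 413.793ms (1)
7. 4137.931ms @ 10 + 413.793ms (1)
8. 4551.724ms @ 11 + 413.793ms (1)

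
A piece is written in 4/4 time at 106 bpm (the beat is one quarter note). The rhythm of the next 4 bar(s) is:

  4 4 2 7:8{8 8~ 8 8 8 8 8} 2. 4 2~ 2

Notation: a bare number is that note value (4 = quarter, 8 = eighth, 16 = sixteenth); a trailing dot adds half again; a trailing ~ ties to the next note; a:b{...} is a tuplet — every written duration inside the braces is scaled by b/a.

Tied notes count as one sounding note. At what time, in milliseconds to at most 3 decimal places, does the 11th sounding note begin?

note 11 onset = 11b = 6226.415ms

1. 0.0ms @ 0 + 566.038ms (1)
2. 566.038ms @ 1 + 566.038ms (1)
3. 1132.075ms @ 2 + 1132.075ms (2)
4. 2264.151ms @ 4 + 323.45ms (4/7)
5. 2587.601ms @ 32/7 + 646.9ms (8/7)
6. 3234.501ms @ 40/7 + 323.45ms (4/7)
7. 3557.951ms @ 44/7 + 323.45ms (4/7)
8. 3881.402ms @ 48/7 + 323.45ms (4/7)
9. 4204.852ms @ 52/7 + 323.45ms (4/7)
10. 4528.302ms @ 8 + 1698.113ms (3)
11. 6226.415ms @ 11 + 566.038ms (1)
12. 6792.453ms @ 12 + 2264.151ms (4)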